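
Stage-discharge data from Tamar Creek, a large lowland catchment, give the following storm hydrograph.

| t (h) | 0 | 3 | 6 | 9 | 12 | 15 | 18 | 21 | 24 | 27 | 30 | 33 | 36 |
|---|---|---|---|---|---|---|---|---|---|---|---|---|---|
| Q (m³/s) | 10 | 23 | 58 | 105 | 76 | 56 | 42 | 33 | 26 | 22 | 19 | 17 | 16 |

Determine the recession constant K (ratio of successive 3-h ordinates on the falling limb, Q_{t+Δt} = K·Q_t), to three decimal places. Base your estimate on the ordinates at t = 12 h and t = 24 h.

Using the recession-limb readings at t = 12 h and t = 24 h: Q falls from 76 to 26 m³/s over 4 intervals.
K = (Q₂/Q₁)^(1/4) = (26/76)^(1/4) = 0.765.

K ≈ 0.765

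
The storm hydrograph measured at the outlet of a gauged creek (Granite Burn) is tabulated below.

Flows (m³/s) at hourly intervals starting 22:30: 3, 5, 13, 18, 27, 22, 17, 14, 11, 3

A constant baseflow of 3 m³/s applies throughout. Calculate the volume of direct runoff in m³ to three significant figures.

V ≈ 3.71 × 10^5 m³

Direct-runoff ordinates (Q − Q_b): 0.0, 2.0, 10.0, 15.0, 24.0, 19.0, 14.0, 11.0, 8.0, 0.0 m³/s.
ΣQ_DR = 103.0 m³/s.
With Δt = 1 h = 3600 s, V = ΣQ_DR · Δt = 103.0 × 3600 = 3.71 × 10^5 m³.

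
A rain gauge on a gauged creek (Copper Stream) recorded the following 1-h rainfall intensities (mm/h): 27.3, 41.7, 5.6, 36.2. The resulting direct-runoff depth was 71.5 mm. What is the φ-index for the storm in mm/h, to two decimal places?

Only the 3 blocks with intensity above φ contribute runoff: 27.3, 41.7, 36.2 mm/h.
Σ(I−φ)·Δt = d  ⇒  (27.3+41.7+36.2 − 3φ)·1 = 71.5
φ = (105.2 − 71.5/1) / 3 = 11.23 mm/h.

φ ≈ 11.23 mm/h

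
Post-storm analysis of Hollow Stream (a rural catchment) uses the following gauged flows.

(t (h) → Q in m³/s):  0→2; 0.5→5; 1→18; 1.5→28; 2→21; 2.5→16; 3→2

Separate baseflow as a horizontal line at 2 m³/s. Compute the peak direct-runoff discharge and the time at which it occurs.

Q_p = 26.0 m³/s at t = 1.5 h

Subtracting baseflow gives direct-runoff ordinates: 0.0, 3.0, 16.0, 26.0, 19.0, 14.0, 0.0 m³/s.
The maximum is 26.0 m³/s, occurring at the reading for t = 1.5 h.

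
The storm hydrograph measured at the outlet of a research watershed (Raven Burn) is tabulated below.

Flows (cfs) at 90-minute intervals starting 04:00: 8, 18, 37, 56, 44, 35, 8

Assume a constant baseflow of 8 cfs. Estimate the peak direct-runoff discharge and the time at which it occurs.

Subtracting baseflow gives direct-runoff ordinates: 0.0, 10.0, 29.0, 48.0, 36.0, 27.0, 0.0 cfs.
The maximum is 48.0 cfs, occurring at the reading for t = 08:30.

Q_p = 48.0 cfs at t = 08:30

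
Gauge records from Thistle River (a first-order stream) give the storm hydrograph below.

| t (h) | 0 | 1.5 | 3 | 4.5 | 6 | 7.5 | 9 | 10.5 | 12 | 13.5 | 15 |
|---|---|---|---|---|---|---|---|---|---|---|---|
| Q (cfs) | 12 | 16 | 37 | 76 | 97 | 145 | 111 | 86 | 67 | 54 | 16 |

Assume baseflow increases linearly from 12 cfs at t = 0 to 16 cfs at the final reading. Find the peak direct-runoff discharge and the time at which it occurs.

Subtracting baseflow gives direct-runoff ordinates: 0.00, 3.60, 24.20, 62.80, 83.40, 131.00, 96.60, 71.20, 51.80, 38.40, 0.00 cfs.
The maximum is 131.00 cfs, occurring at the reading for t = 7.5 h.

Q_p = 131.00 cfs at t = 7.5 h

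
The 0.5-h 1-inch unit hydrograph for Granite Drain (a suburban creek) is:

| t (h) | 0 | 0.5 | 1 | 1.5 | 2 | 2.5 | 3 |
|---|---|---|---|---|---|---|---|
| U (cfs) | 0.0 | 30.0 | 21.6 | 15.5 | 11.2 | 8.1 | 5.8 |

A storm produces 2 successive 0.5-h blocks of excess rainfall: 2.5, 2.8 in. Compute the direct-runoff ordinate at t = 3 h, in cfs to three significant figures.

By discrete convolution, Q_j = Σ (P_i / 1 in) · U_{j−i}.
At t = 3 h (j=6): Q = (2.5/1)·5.8 + (2.8/1)·8.1 = 37.2 cfs.

Q ≈ 37.2 cfs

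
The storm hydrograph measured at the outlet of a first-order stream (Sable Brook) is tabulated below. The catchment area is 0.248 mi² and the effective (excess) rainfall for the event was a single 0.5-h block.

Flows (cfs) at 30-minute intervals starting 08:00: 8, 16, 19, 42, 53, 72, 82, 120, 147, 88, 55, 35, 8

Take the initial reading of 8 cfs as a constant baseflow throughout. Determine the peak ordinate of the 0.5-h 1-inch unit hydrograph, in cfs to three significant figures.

U_p ≈ 69.4 cfs

Direct runoff: 0.0, 8.0, 11.0, 34.0, 45.0, 64.0, 74.0, 112.0, 139.0, 80.0, 47.0, 27.0, 0.0 cfs; ΣQ_DR = 641.0 cfs, peak = 139.0 cfs.
Runoff depth d = ΣQ_DR·Δt / A = 641.0 × 1800 / (0.248 mi²) = 2.003 in.
The 1-inch UH is the DRH scaled by (1 in)/d, so U_p = 139.0 × 1/2.003 = 69.4 cfs.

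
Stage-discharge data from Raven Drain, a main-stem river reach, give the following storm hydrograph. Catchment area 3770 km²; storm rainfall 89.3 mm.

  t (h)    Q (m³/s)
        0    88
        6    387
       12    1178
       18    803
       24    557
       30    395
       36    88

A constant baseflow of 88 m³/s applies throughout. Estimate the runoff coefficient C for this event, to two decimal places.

ΣQ_DR = 2880 m³/s; V = ΣQ_DR·Δt = 6.221 × 10^7 m³.
Runoff depth d = V / A = 16.50 mm.
C = d / P = 16.50 / 89.3 = 0.18.

C ≈ 0.18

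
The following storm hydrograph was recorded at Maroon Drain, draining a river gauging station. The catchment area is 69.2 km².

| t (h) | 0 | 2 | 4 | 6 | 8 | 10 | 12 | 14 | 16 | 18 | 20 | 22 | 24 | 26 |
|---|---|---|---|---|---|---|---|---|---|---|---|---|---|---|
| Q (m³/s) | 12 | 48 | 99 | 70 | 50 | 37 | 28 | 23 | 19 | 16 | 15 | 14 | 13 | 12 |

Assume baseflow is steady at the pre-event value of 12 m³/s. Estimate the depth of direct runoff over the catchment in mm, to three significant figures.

d ≈ 30.0 mm

Direct runoff: 0.0, 36.0, 87.0, 58.0, 38.0, 25.0, 16.0, 11.0, 7.0, 4.0, 3.0, 2.0, 1.0, 0.0 m³/s; ΣQ_DR = 288.0 m³/s.
V = ΣQ_DR · Δt = 288.0 × 7200 s = 2.074 × 10^6 m³.
Over A = 69.2 km², depth = V / A = 30.0 mm.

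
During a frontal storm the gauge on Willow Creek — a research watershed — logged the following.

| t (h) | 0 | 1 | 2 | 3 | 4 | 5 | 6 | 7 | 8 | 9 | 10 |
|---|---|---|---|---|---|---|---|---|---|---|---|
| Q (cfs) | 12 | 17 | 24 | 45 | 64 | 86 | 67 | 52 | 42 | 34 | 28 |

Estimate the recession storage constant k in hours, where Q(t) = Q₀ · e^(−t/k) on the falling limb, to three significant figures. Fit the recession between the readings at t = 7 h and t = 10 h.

On the falling limb, Q drops from 52 to 28 cfs between t = 7 h and t = 10 h (Δt = 3 h).
k = −Δt / ln(Q₂/Q₁) = −3 / ln(28/52) = 4.85 h.

k ≈ 4.85 h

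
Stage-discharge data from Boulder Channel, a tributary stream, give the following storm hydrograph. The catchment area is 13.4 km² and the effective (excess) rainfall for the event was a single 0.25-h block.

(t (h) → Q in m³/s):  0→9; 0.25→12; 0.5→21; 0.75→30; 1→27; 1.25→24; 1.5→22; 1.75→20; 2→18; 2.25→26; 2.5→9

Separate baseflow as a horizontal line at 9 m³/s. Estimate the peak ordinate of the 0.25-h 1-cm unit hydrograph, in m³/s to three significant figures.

U_p ≈ 26.3 m³/s

Direct runoff: 0.0, 3.0, 12.0, 21.0, 18.0, 15.0, 13.0, 11.0, 9.0, 17.0, 0.0 m³/s; ΣQ_DR = 119.0 m³/s, peak = 21.0 m³/s.
Runoff depth d = ΣQ_DR·Δt / A = 119.0 × 900 / (13.4 km²) = 7.993 mm.
The 1-cm UH is the DRH scaled by (10 mm)/d, so U_p = 21.0 × 10/7.993 = 26.3 m³/s.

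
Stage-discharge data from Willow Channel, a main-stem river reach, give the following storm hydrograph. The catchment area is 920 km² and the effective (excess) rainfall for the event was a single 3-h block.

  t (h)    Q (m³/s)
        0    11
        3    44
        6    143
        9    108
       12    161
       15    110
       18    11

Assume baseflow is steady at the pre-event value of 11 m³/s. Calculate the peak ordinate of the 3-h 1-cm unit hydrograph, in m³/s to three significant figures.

Direct runoff: 0.0, 33.0, 132.0, 97.0, 150.0, 99.0, 0.0 m³/s; ΣQ_DR = 511.0 m³/s, peak = 150.0 m³/s.
Runoff depth d = ΣQ_DR·Δt / A = 511.0 × 10800 / (920 km²) = 5.999 mm.
The 1-cm UH is the DRH scaled by (10 mm)/d, so U_p = 150.0 × 10/5.999 = 250 m³/s.

U_p ≈ 250 m³/s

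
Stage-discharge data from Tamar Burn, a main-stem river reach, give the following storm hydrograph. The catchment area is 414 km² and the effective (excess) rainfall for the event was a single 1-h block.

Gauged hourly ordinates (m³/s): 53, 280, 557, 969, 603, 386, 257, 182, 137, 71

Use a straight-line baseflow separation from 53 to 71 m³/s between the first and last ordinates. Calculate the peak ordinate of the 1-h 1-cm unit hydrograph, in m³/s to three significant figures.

U_p ≈ 364 m³/s

Direct runoff: 0.00, 225.00, 500.00, 910.00, 542.00, 323.00, 192.00, 115.00, 68.00, 0.00 m³/s; ΣQ_DR = 2875 m³/s, peak = 910.00 m³/s.
Runoff depth d = ΣQ_DR·Δt / A = 2875 × 3600 / (414 km²) = 25.00 mm.
The 1-cm UH is the DRH scaled by (10 mm)/d, so U_p = 910.00 × 10/25.00 = 364 m³/s.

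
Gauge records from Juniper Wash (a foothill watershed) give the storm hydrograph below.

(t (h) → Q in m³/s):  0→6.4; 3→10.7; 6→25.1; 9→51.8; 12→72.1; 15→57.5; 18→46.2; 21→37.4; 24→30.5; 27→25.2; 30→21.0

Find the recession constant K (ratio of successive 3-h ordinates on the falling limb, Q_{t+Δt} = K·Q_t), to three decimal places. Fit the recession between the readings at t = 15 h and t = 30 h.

K ≈ 0.818

Using the recession-limb readings at t = 15 h and t = 30 h: Q falls from 57.5 to 21.0 m³/s over 5 intervals.
K = (Q₂/Q₁)^(1/5) = (21.0/57.5)^(1/5) = 0.818.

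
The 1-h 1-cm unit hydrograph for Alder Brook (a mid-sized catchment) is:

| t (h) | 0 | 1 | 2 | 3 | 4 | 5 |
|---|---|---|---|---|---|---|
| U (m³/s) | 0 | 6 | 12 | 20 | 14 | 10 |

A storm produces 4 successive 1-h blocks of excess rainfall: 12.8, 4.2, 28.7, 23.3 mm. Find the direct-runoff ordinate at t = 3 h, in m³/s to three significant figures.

By discrete convolution, Q_j = Σ (P_i / 10 mm) · U_{j−i}.
At t = 3 h (j=3): Q = (12.8/10)·20 + (4.2/10)·12 + (28.7/10)·6 + (23.3/10)·0 = 47.9 m³/s.

Q ≈ 47.9 m³/s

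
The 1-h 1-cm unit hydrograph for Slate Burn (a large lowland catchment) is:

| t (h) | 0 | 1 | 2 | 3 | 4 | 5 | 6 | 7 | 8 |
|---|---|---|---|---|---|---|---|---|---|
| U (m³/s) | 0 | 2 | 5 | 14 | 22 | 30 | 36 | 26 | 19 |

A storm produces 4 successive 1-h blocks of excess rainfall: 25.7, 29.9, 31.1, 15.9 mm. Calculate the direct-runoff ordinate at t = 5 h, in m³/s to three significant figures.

Q ≈ 194 m³/s

By discrete convolution, Q_j = Σ (P_i / 10 mm) · U_{j−i}.
At t = 5 h (j=5): Q = (25.7/10)·30 + (29.9/10)·22 + (31.1/10)·14 + (15.9/10)·5 = 194 m³/s.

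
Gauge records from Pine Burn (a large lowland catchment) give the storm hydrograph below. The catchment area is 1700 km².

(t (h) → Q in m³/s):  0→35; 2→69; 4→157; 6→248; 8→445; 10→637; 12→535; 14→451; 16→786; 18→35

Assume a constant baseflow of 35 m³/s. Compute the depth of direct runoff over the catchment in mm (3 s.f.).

d ≈ 12.9 mm

Direct runoff: 0.0, 34.0, 122.0, 213.0, 410.0, 602.0, 500.0, 416.0, 751.0, 0.0 m³/s; ΣQ_DR = 3048 m³/s.
V = ΣQ_DR · Δt = 3048 × 7200 s = 2.195 × 10^7 m³.
Over A = 1700 km², depth = V / A = 12.9 mm.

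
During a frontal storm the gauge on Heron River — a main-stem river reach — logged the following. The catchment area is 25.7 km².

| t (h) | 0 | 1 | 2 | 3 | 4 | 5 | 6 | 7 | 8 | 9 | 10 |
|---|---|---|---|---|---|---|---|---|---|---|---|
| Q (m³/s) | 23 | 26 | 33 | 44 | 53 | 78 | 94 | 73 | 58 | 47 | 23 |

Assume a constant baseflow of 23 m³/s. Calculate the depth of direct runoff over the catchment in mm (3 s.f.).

d ≈ 41.9 mm

Direct runoff: 0.0, 3.0, 10.0, 21.0, 30.0, 55.0, 71.0, 50.0, 35.0, 24.0, 0.0 m³/s; ΣQ_DR = 299.0 m³/s.
V = ΣQ_DR · Δt = 299.0 × 3600 s = 1.076 × 10^6 m³.
Over A = 25.7 km², depth = V / A = 41.9 mm.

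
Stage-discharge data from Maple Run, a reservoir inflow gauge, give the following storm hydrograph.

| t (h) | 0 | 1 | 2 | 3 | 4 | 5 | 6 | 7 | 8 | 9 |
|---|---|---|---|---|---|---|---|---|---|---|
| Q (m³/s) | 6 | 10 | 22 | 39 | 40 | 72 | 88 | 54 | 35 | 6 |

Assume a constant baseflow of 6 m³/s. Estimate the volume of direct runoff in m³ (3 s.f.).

Direct-runoff ordinates (Q − Q_b): 0.0, 4.0, 16.0, 33.0, 34.0, 66.0, 82.0, 48.0, 29.0, 0.0 m³/s.
ΣQ_DR = 312.0 m³/s.
With Δt = 1 h = 3600 s, V = ΣQ_DR · Δt = 312.0 × 3600 = 1.12 × 10^6 m³.

V ≈ 1.12 × 10^6 m³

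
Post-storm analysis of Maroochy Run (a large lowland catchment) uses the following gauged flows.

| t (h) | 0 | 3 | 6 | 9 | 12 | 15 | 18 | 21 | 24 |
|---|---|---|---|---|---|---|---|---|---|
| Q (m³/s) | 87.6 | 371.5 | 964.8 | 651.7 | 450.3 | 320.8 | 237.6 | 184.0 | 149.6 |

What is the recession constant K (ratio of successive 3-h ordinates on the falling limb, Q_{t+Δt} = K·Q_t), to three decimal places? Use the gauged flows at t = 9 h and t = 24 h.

K ≈ 0.745

Using the recession-limb readings at t = 9 h and t = 24 h: Q falls from 651.7 to 149.6 m³/s over 5 intervals.
K = (Q₂/Q₁)^(1/5) = (149.6/651.7)^(1/5) = 0.745.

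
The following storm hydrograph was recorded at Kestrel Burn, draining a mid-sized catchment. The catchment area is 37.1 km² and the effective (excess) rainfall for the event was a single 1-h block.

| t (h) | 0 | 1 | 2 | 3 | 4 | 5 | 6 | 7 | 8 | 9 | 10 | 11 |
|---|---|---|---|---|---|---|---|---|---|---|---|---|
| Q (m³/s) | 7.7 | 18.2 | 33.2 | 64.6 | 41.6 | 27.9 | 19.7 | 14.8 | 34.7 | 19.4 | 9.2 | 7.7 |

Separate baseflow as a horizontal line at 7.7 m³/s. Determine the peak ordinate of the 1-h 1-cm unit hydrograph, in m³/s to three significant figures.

Direct runoff: 0.0, 10.5, 25.5, 56.9, 33.9, 20.2, 12.0, 7.1, 27.0, 11.7, 1.5, 0.0 m³/s; ΣQ_DR = 206.3 m³/s, peak = 56.9 m³/s.
Runoff depth d = ΣQ_DR·Δt / A = 206.3 × 3600 / (37.1 km²) = 20.02 mm.
The 1-cm UH is the DRH scaled by (10 mm)/d, so U_p = 56.9 × 10/20.02 = 28.4 m³/s.

U_p ≈ 28.4 m³/s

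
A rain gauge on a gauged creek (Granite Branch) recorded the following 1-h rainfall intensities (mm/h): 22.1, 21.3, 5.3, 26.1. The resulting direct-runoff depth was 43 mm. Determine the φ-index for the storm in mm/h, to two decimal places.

φ ≈ 8.83 mm/h

Only the 3 blocks with intensity above φ contribute runoff: 22.1, 21.3, 26.1 mm/h.
Σ(I−φ)·Δt = d  ⇒  (22.1+21.3+26.1 − 3φ)·1 = 43
φ = (69.50 − 43/1) / 3 = 8.83 mm/h.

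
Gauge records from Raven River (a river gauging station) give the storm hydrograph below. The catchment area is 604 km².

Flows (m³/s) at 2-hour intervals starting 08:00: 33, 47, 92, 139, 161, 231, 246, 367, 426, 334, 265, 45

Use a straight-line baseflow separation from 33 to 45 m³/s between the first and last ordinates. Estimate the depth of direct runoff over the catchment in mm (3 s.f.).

d ≈ 22.9 mm

Direct runoff: 0.00, 12.91, 56.82, 102.73, 123.64, 192.55, 206.45, 326.36, 384.27, 291.18, 221.09, 0.00 m³/s; ΣQ_DR = 1918 m³/s.
V = ΣQ_DR · Δt = 1918 × 7200 s = 1.381 × 10^7 m³.
Over A = 604 km², depth = V / A = 22.9 mm.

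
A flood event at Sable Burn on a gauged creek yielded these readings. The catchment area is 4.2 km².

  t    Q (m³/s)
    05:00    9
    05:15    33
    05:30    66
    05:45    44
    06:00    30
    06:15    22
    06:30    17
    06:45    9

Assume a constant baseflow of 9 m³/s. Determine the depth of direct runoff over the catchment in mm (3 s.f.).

Direct runoff: 0.0, 24.0, 57.0, 35.0, 21.0, 13.0, 8.0, 0.0 m³/s; ΣQ_DR = 158.0 m³/s.
V = ΣQ_DR · Δt = 158.0 × 900 s = 1.422 × 10^5 m³.
Over A = 4.2 km², depth = V / A = 33.9 mm.

d ≈ 33.9 mm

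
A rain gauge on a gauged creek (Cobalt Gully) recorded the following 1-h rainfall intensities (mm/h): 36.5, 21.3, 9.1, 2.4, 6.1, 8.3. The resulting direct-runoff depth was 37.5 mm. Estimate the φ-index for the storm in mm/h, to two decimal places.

Only the 2 blocks with intensity above φ contribute runoff: 36.5, 21.3 mm/h.
Σ(I−φ)·Δt = d  ⇒  (36.5+21.3 − 2φ)·1 = 37.5
φ = (57.80 − 37.5/1) / 2 = 10.15 mm/h.

φ ≈ 10.15 mm/h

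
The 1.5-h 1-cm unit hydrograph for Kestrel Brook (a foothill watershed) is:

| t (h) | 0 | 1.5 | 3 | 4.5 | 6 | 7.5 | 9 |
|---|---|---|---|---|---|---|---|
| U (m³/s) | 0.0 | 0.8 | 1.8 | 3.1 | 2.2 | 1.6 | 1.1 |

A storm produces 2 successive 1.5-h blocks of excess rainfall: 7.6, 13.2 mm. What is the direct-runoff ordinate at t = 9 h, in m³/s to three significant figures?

By discrete convolution, Q_j = Σ (P_i / 10 mm) · U_{j−i}.
At t = 9 h (j=6): Q = (7.6/10)·1.1 + (13.2/10)·1.6 = 2.95 m³/s.

Q ≈ 2.95 m³/s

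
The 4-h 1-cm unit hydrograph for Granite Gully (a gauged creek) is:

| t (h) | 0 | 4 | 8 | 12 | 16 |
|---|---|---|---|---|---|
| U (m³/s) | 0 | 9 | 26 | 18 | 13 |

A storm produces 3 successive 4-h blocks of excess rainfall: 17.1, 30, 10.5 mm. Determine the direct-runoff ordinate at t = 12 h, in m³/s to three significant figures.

By discrete convolution, Q_j = Σ (P_i / 10 mm) · U_{j−i}.
At t = 12 h (j=3): Q = (17.1/10)·18 + (30/10)·26 + (10.5/10)·9 = 118 m³/s.

Q ≈ 118 m³/s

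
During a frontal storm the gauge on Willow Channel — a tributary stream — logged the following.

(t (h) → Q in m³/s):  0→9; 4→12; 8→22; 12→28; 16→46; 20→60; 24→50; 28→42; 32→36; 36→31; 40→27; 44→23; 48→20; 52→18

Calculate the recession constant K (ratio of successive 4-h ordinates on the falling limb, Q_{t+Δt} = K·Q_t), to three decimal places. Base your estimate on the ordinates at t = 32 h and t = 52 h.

K ≈ 0.871

Using the recession-limb readings at t = 32 h and t = 52 h: Q falls from 36 to 18 m³/s over 5 intervals.
K = (Q₂/Q₁)^(1/5) = (18/36)^(1/5) = 0.871.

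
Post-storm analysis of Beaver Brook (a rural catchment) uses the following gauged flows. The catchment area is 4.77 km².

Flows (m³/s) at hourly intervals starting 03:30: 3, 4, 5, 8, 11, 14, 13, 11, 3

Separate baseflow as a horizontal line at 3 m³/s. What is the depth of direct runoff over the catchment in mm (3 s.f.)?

Direct runoff: 0.0, 1.0, 2.0, 5.0, 8.0, 11.0, 10.0, 8.0, 0.0 m³/s; ΣQ_DR = 45.00 m³/s.
V = ΣQ_DR · Δt = 45.00 × 3600 s = 1.620 × 10^5 m³.
Over A = 4.77 km², depth = V / A = 34.0 mm.

d ≈ 34.0 mm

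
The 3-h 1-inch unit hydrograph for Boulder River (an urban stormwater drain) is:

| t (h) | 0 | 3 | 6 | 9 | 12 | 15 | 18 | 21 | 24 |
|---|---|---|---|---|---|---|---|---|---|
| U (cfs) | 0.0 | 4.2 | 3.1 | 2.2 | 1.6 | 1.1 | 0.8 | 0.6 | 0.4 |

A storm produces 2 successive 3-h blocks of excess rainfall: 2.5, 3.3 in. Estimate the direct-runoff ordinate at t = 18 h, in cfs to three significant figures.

By discrete convolution, Q_j = Σ (P_i / 1 in) · U_{j−i}.
At t = 18 h (j=6): Q = (2.5/1)·0.8 + (3.3/1)·1.1 = 5.63 cfs.

Q ≈ 5.63 cfs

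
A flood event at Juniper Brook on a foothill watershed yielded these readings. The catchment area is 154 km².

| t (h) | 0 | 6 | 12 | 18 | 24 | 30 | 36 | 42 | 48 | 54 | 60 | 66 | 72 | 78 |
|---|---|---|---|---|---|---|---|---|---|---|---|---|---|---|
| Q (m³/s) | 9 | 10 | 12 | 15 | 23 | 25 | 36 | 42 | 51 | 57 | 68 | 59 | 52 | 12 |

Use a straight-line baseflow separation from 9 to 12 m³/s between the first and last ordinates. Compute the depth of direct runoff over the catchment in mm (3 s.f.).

Direct runoff: 0.00, 0.77, 2.54, 5.31, 13.08, 14.85, 25.62, 31.38, 40.15, 45.92, 56.69, 47.46, 40.23, 0.00 m³/s; ΣQ_DR = 324.0 m³/s.
V = ΣQ_DR · Δt = 324.0 × 21600 s = 6.998 × 10^6 m³.
Over A = 154 km², depth = V / A = 45.4 mm.

d ≈ 45.4 mm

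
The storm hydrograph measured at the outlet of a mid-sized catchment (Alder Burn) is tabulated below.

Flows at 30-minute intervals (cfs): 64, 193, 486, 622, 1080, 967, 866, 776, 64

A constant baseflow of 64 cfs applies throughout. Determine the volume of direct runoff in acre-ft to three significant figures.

Direct-runoff ordinates (Q − Q_b): 0.0, 129.0, 422.0, 558.0, 1016.0, 903.0, 802.0, 712.0, 0.0 cfs.
ΣQ_DR = 4542 cfs.
With Δt = 0.5 h = 1800 s, V = ΣQ_DR · Δt = 4542 × 1800 = 8.18 × 10^6 ft³ = 188 acre-ft.

V ≈ 188 acre-ft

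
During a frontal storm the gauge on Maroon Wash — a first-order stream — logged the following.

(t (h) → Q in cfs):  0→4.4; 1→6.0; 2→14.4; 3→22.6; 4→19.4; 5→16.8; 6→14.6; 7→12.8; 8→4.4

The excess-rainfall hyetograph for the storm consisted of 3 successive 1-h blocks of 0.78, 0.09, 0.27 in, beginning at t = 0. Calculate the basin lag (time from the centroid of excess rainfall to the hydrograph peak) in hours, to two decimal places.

t_L ≈ 1.95 h

Centroid of excess rainfall: t_c = Σ P_i·t̄_i / ΣP_i = 1.0526 h (block centres at 0.5, 1.5, 2.5 h).
Hydrograph peak occurs at t = 3 h, so basin lag t_L = 3 − 1.0526 = 1.95 h.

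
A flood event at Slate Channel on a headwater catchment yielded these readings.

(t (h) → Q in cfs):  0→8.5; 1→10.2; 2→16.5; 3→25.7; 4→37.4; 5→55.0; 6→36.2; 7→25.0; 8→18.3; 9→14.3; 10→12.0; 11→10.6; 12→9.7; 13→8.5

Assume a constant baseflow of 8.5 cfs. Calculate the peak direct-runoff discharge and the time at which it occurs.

Q_p = 46.5 cfs at t = 5 h

Subtracting baseflow gives direct-runoff ordinates: 0.0, 1.7, 8.0, 17.2, 28.9, 46.5, 27.7, 16.5, 9.8, 5.8, 3.5, 2.1, 1.2, 0.0 cfs.
The maximum is 46.5 cfs, occurring at the reading for t = 5 h.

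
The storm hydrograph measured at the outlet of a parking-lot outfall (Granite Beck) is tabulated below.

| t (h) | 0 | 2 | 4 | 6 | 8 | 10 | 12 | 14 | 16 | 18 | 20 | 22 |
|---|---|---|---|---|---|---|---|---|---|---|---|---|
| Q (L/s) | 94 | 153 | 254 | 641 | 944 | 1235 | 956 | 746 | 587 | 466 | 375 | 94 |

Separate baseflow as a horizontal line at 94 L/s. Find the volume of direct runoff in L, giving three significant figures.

V ≈ 3.90 × 10^7 L

Direct-runoff ordinates (Q − Q_b): 0.0, 59.0, 160.0, 547.0, 850.0, 1141.0, 862.0, 652.0, 493.0, 372.0, 281.0, 0.0 L/s.
ΣQ_DR = 5417 L/s.
With Δt = 2 h = 7200 s, V = ΣQ_DR · Δt = 5417 × 7200 = 3.90 × 10^7 L.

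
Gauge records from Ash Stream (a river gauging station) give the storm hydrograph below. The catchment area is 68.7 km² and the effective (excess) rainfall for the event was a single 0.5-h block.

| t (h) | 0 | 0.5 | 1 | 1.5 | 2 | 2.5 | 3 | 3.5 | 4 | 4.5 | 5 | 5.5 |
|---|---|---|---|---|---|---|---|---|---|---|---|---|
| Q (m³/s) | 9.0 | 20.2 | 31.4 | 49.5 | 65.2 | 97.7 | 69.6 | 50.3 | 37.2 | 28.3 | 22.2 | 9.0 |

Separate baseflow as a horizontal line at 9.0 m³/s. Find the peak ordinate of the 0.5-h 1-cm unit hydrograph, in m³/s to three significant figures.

Direct runoff: 0.0, 11.2, 22.4, 40.5, 56.2, 88.7, 60.6, 41.3, 28.2, 19.3, 13.2, 0.0 m³/s; ΣQ_DR = 381.6 m³/s, peak = 88.7 m³/s.
Runoff depth d = ΣQ_DR·Δt / A = 381.6 × 1800 / (68.7 km²) = 9.998 mm.
The 1-cm UH is the DRH scaled by (10 mm)/d, so U_p = 88.7 × 10/9.998 = 88.7 m³/s.

U_p ≈ 88.7 m³/s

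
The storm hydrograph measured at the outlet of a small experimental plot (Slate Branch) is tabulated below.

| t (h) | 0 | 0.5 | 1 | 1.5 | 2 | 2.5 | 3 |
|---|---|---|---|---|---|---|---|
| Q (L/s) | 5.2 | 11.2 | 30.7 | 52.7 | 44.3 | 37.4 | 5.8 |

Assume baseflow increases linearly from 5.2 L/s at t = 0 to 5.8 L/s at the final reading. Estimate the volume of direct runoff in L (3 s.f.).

Direct-runoff ordinates (Q − Q_b): 0.00, 5.90, 25.30, 47.20, 38.70, 31.70, 0.00 L/s.
ΣQ_DR = 148.8 L/s.
With Δt = 0.5 h = 1800 s, V = ΣQ_DR · Δt = 148.8 × 1800 = 2.68 × 10^5 L.

V ≈ 2.68 × 10^5 L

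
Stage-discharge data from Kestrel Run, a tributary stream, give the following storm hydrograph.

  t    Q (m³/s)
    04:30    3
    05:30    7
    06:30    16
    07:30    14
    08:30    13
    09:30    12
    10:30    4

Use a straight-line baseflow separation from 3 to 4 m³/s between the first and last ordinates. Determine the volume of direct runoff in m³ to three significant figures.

V ≈ 1.60 × 10^5 m³

Direct-runoff ordinates (Q − Q_b): 0.00, 3.83, 12.67, 10.50, 9.33, 8.17, 0.00 m³/s.
ΣQ_DR = 44.50 m³/s.
With Δt = 1 h = 3600 s, V = ΣQ_DR · Δt = 44.50 × 3600 = 1.60 × 10^5 m³.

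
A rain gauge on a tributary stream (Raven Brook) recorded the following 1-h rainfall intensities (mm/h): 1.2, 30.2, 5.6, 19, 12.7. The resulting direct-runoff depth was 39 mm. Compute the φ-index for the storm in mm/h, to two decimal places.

φ ≈ 7.63 mm/h

Only the 3 blocks with intensity above φ contribute runoff: 30.2, 19, 12.7 mm/h.
Σ(I−φ)·Δt = d  ⇒  (30.2+19+12.7 − 3φ)·1 = 39
φ = (61.90 − 39/1) / 3 = 7.63 mm/h.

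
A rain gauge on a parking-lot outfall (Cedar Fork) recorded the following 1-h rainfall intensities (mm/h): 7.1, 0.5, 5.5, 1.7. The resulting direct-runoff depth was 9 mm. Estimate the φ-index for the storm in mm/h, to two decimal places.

φ ≈ 1.80 mm/h

Only the 2 blocks with intensity above φ contribute runoff: 7.1, 5.5 mm/h.
Σ(I−φ)·Δt = d  ⇒  (7.1+5.5 − 2φ)·1 = 9
φ = (12.60 − 9/1) / 2 = 1.80 mm/h.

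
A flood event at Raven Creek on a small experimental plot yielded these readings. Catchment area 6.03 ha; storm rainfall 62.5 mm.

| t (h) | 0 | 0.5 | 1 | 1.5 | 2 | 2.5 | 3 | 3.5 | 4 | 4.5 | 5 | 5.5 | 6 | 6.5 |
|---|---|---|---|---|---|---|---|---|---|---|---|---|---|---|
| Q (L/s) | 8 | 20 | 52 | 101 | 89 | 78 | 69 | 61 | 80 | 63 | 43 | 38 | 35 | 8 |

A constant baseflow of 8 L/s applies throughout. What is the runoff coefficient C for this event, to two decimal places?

ΣQ_DR = 633.0 L/s; V = ΣQ_DR·Δt = 1.139 × 10^6 L.
Runoff depth d = V / A = 18.90 mm.
C = d / P = 18.90 / 62.5 = 0.30.

C ≈ 0.30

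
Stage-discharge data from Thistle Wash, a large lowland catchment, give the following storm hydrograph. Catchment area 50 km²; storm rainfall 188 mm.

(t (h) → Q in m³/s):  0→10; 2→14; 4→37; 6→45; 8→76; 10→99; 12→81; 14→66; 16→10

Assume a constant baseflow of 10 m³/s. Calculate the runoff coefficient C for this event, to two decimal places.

C ≈ 0.27

ΣQ_DR = 348.0 m³/s; V = ΣQ_DR·Δt = 2.506 × 10^6 m³.
Runoff depth d = V / A = 50.11 mm.
C = d / P = 50.11 / 188 = 0.27.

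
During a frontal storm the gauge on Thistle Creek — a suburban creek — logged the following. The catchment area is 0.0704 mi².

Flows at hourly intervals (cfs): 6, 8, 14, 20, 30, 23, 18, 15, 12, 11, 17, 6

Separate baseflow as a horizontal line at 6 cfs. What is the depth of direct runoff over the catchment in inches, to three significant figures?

Direct runoff: 0.0, 2.0, 8.0, 14.0, 24.0, 17.0, 12.0, 9.0, 6.0, 5.0, 11.0, 0.0 cfs; ΣQ_DR = 108.0 cfs.
V = ΣQ_DR · Δt = 108.0 × 3600 s = 3.888 × 10^5 ft³.
Over A = 0.0704 mi², depth = V / A = 2.38 in.

d ≈ 2.38 in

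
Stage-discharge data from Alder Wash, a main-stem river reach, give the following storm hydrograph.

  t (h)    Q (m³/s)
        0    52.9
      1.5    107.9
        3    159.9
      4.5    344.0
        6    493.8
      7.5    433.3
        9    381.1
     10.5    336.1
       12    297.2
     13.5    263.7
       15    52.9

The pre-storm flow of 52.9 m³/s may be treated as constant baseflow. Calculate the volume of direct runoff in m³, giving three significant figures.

V ≈ 1.26 × 10^7 m³

Direct-runoff ordinates (Q − Q_b): 0.0, 55.0, 107.0, 291.1, 440.9, 380.4, 328.2, 283.2, 244.3, 210.8, 0.0 m³/s.
ΣQ_DR = 2341 m³/s.
With Δt = 1.5 h = 5400 s, V = ΣQ_DR · Δt = 2341 × 5400 = 1.26 × 10^7 m³.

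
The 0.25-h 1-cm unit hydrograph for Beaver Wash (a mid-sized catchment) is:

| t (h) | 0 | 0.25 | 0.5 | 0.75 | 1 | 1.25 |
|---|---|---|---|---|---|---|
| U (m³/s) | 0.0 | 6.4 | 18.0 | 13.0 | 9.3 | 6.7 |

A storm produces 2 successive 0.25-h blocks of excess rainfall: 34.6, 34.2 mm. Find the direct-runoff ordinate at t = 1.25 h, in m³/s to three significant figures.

Q ≈ 55.0 m³/s

By discrete convolution, Q_j = Σ (P_i / 10 mm) · U_{j−i}.
At t = 1.25 h (j=5): Q = (34.6/10)·6.7 + (34.2/10)·9.3 = 55.0 m³/s.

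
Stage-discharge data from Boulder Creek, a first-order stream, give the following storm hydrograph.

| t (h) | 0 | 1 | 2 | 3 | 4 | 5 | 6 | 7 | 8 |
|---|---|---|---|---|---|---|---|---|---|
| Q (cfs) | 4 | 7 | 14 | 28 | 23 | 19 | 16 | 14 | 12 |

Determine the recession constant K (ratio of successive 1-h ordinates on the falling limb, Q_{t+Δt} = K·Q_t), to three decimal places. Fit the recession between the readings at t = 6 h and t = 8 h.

Using the recession-limb readings at t = 6 h and t = 8 h: Q falls from 16 to 12 cfs over 2 intervals.
K = (Q₂/Q₁)^(1/2) = (12/16)^(1/2) = 0.866.

K ≈ 0.866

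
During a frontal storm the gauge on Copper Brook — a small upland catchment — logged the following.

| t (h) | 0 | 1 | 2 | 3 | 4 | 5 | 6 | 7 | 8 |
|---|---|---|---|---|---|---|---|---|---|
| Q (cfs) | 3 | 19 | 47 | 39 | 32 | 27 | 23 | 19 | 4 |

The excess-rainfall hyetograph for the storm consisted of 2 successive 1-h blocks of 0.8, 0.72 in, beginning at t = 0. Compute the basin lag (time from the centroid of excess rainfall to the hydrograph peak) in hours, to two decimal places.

t_L ≈ 1.03 h

Centroid of excess rainfall: t_c = Σ P_i·t̄_i / ΣP_i = 0.9737 h (block centres at 0.5, 1.5 h).
Hydrograph peak occurs at t = 2 h, so basin lag t_L = 2 − 0.9737 = 1.03 h.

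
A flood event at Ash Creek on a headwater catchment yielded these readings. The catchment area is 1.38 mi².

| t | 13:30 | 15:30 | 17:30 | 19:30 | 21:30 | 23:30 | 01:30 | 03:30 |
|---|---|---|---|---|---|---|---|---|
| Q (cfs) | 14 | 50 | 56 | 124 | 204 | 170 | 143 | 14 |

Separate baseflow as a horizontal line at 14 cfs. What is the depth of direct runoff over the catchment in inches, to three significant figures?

Direct runoff: 0.0, 36.0, 42.0, 110.0, 190.0, 156.0, 129.0, 0.0 cfs; ΣQ_DR = 663.0 cfs.
V = ΣQ_DR · Δt = 663.0 × 7200 s = 4.774 × 10^6 ft³.
Over A = 1.38 mi², depth = V / A = 1.49 in.

d ≈ 1.49 in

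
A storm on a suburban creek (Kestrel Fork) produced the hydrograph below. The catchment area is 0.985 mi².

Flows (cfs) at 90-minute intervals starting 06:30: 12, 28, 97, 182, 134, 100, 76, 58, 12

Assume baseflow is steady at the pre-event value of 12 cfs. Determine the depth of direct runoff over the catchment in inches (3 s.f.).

Direct runoff: 0.0, 16.0, 85.0, 170.0, 122.0, 88.0, 64.0, 46.0, 0.0 cfs; ΣQ_DR = 591.0 cfs.
V = ΣQ_DR · Δt = 591.0 × 5400 s = 3.191 × 10^6 ft³.
Over A = 0.985 mi², depth = V / A = 1.39 in.

d ≈ 1.39 in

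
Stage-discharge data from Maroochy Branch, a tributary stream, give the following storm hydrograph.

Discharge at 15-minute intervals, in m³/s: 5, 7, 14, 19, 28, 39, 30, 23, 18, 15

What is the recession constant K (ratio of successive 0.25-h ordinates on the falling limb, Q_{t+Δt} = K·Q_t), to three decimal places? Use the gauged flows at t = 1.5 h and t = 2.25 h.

Using the recession-limb readings at t = 1.5 h and t = 2.25 h: Q falls from 30 to 15 m³/s over 3 intervals.
K = (Q₂/Q₁)^(1/3) = (15/30)^(1/3) = 0.794.

K ≈ 0.794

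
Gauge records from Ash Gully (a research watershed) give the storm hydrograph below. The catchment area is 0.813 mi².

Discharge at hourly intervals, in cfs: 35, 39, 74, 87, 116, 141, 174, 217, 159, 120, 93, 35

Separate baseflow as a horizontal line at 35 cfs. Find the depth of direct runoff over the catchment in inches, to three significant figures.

d ≈ 1.66 in

Direct runoff: 0.0, 4.0, 39.0, 52.0, 81.0, 106.0, 139.0, 182.0, 124.0, 85.0, 58.0, 0.0 cfs; ΣQ_DR = 870.0 cfs.
V = ΣQ_DR · Δt = 870.0 × 3600 s = 3.132 × 10^6 ft³.
Over A = 0.813 mi², depth = V / A = 1.66 in.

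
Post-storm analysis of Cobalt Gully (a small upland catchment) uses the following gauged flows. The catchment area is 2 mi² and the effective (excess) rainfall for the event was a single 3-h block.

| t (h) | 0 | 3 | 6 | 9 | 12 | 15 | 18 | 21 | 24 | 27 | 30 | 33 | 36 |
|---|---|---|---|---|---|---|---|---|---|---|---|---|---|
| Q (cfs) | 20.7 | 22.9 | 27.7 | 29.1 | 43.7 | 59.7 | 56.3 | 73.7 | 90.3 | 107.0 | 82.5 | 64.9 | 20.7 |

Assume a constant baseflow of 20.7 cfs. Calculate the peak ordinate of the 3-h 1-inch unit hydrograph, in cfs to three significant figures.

U_p ≈ 86.3 cfs

Direct runoff: 0.0, 2.2, 7.0, 8.4, 23.0, 39.0, 35.6, 53.0, 69.6, 86.3, 61.8, 44.2, 0.0 cfs; ΣQ_DR = 430.1 cfs, peak = 86.3 cfs.
Runoff depth d = ΣQ_DR·Δt / A = 430.1 × 10800 / (2 mi²) = 0.9997 in.
The 1-inch UH is the DRH scaled by (1 in)/d, so U_p = 86.3 × 1/0.9997 = 86.3 cfs.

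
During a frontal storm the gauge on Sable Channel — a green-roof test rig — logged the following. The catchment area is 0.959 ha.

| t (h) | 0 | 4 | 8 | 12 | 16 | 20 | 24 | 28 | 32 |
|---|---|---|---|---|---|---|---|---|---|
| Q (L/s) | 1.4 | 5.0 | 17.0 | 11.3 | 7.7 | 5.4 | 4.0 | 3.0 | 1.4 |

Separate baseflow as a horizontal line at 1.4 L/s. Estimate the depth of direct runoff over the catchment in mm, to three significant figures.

d ≈ 65.5 mm

Direct runoff: 0.0, 3.6, 15.6, 9.9, 6.3, 4.0, 2.6, 1.6, 0.0 L/s; ΣQ_DR = 43.60 L/s.
V = ΣQ_DR · Δt = 43.60 × 14400 s = 6.278 × 10^5 L.
Over A = 0.959 ha, depth = V / A = 65.5 mm.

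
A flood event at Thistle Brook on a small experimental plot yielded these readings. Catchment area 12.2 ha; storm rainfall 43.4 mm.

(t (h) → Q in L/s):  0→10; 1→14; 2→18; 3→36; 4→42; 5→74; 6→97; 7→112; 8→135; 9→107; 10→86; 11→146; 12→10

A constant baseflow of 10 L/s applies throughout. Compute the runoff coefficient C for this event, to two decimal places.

C ≈ 0.51

ΣQ_DR = 757.0 L/s; V = ΣQ_DR·Δt = 2.725 × 10^6 L.
Runoff depth d = V / A = 22.34 mm.
C = d / P = 22.34 / 43.4 = 0.51.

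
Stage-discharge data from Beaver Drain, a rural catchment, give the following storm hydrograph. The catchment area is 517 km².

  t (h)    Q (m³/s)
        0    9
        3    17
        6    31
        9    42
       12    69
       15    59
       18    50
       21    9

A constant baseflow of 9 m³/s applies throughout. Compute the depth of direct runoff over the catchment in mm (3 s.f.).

d ≈ 4.47 mm

Direct runoff: 0.0, 8.0, 22.0, 33.0, 60.0, 50.0, 41.0, 0.0 m³/s; ΣQ_DR = 214.0 m³/s.
V = ΣQ_DR · Δt = 214.0 × 10800 s = 2.311 × 10^6 m³.
Over A = 517 km², depth = V / A = 4.47 mm.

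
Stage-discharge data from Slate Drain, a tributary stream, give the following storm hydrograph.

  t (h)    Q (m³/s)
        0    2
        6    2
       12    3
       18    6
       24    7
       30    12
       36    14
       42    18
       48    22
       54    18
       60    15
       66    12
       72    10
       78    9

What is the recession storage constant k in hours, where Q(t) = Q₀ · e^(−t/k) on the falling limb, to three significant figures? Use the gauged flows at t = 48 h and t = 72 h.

On the falling limb, Q drops from 22 to 10 m³/s between t = 48 h and t = 72 h (Δt = 24 h).
k = −Δt / ln(Q₂/Q₁) = −24 / ln(10/22) = 30.4 h.

k ≈ 30.4 h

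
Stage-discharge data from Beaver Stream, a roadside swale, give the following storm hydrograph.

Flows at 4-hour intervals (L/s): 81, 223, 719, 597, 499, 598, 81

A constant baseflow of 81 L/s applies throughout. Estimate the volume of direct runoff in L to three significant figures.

V ≈ 3.21 × 10^7 L

Direct-runoff ordinates (Q − Q_b): 0.0, 142.0, 638.0, 516.0, 418.0, 517.0, 0.0 L/s.
ΣQ_DR = 2231 L/s.
With Δt = 4 h = 14400 s, V = ΣQ_DR · Δt = 2231 × 14400 = 3.21 × 10^7 L.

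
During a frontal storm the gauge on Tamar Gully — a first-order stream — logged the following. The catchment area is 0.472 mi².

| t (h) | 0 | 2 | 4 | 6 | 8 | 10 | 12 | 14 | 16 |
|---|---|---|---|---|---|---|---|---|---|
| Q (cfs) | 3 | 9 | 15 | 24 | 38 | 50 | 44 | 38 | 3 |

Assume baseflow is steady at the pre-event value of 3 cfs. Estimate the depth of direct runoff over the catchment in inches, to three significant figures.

d ≈ 1.29 in

Direct runoff: 0.0, 6.0, 12.0, 21.0, 35.0, 47.0, 41.0, 35.0, 0.0 cfs; ΣQ_DR = 197.0 cfs.
V = ΣQ_DR · Δt = 197.0 × 7200 s = 1.418 × 10^6 ft³.
Over A = 0.472 mi², depth = V / A = 1.29 in.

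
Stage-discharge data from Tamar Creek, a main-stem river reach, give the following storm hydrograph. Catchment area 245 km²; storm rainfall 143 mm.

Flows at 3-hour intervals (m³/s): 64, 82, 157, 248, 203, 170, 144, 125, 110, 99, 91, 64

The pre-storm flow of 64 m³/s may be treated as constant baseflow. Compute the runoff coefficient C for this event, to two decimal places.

ΣQ_DR = 789.0 m³/s; V = ΣQ_DR·Δt = 8.521 × 10^6 m³.
Runoff depth d = V / A = 34.78 mm.
C = d / P = 34.78 / 143 = 0.24.

C ≈ 0.24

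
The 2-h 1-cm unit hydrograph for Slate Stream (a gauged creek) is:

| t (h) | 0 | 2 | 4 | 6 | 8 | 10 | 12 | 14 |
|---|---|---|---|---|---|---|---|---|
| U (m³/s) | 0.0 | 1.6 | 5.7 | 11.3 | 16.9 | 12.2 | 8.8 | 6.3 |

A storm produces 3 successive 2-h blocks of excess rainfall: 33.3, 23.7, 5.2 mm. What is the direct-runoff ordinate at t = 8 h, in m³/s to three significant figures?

Q ≈ 86.0 m³/s

By discrete convolution, Q_j = Σ (P_i / 10 mm) · U_{j−i}.
At t = 8 h (j=4): Q = (33.3/10)·16.9 + (23.7/10)·11.3 + (5.2/10)·5.7 = 86.0 m³/s.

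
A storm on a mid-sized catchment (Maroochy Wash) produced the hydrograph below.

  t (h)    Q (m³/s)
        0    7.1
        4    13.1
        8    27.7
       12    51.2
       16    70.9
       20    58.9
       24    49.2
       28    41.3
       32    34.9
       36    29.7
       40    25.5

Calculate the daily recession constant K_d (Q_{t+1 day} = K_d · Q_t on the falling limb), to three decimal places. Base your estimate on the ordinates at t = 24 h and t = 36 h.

Between t = 24 h and t = 36 h the flow falls from 49.2 to 29.7 m³/s over 3×4 h = 12 h.
Per-interval ratio K = (29.7/49.2)^(1/3) = 0.8451; K_d = K^(24/4) = 0.364.

K_d ≈ 0.364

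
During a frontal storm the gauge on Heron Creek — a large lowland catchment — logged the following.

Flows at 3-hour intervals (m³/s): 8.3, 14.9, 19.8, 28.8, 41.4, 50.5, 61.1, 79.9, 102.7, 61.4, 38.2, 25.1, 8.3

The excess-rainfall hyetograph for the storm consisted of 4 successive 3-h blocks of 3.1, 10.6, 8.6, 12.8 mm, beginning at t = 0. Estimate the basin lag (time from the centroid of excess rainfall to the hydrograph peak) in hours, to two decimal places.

t_L ≈ 16.84 h

Centroid of excess rainfall: t_c = Σ P_i·t̄_i / ΣP_i = 7.1581 h (block centres at 1.5, 4.5, 7.5, 10.5 h).
Hydrograph peak occurs at t = 24 h, so basin lag t_L = 24 − 7.1581 = 16.84 h.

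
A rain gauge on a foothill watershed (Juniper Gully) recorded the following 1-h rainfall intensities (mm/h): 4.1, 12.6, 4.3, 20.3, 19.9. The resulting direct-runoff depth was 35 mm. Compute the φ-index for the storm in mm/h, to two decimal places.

φ ≈ 5.93 mm/h

Only the 3 blocks with intensity above φ contribute runoff: 12.6, 20.3, 19.9 mm/h.
Σ(I−φ)·Δt = d  ⇒  (12.6+20.3+19.9 − 3φ)·1 = 35
φ = (52.80 − 35/1) / 3 = 5.93 mm/h.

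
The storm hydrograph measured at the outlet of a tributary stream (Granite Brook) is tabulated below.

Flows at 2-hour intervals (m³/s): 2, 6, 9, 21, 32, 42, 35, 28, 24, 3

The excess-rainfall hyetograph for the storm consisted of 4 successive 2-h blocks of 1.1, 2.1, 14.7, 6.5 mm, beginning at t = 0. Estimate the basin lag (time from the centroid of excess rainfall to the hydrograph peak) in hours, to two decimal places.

Centroid of excess rainfall: t_c = Σ P_i·t̄_i / ΣP_i = 5.1803 h (block centres at 1, 3, 5, 7 h).
Hydrograph peak occurs at t = 10 h, so basin lag t_L = 10 − 5.1803 = 4.82 h.

t_L ≈ 4.82 h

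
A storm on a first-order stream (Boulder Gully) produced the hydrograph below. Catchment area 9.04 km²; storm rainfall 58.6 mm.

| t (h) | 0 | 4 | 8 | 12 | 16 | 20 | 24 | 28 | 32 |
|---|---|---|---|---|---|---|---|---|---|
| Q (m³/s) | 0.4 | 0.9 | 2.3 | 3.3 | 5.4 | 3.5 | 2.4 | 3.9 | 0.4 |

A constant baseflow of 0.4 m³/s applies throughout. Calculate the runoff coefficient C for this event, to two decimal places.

C ≈ 0.51

ΣQ_DR = 18.90 m³/s; V = ΣQ_DR·Δt = 2.722 × 10^5 m³.
Runoff depth d = V / A = 30.11 mm.
C = d / P = 30.11 / 58.6 = 0.51.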